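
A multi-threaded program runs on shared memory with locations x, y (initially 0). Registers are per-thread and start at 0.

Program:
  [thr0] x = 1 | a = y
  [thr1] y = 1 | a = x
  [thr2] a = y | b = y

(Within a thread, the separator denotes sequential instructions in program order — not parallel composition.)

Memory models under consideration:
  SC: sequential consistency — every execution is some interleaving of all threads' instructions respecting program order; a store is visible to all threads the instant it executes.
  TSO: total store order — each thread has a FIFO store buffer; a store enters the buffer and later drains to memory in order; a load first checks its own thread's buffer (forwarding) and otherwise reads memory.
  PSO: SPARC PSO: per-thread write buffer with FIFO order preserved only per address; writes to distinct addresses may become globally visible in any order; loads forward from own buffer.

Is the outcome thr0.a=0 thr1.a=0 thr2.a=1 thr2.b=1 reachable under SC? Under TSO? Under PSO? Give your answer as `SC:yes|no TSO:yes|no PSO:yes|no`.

outcome vector order: (thr0.a,thr1.a,thr2.a,thr2.b)
under SC → <0 1 0 0> <0 1 0 1> <0 1 1 1> <1 0 0 0> <1 0 0 1> <1 0 1 1> <1 1 0 0> <1 1 0 1> <1 1 1 1>
under TSO → <0 0 0 0> <0 0 0 1> <0 0 1 1> <0 1 0 0> <0 1 0 1> <0 1 1 1> <1 0 0 0> <1 0 0 1> <1 0 1 1> <1 1 0 0> <1 1 0 1> <1 1 1 1>
under PSO → <0 0 0 0> <0 0 0 1> <0 0 1 1> <0 1 0 0> <0 1 0 1> <0 1 1 1> <1 0 0 0> <1 0 0 1> <1 0 1 1> <1 1 0 0> <1 1 0 1> <1 1 1 1>
target <0 0 1 1> ∈ {TSO,PSO}

SC:no TSO:yes PSO:yes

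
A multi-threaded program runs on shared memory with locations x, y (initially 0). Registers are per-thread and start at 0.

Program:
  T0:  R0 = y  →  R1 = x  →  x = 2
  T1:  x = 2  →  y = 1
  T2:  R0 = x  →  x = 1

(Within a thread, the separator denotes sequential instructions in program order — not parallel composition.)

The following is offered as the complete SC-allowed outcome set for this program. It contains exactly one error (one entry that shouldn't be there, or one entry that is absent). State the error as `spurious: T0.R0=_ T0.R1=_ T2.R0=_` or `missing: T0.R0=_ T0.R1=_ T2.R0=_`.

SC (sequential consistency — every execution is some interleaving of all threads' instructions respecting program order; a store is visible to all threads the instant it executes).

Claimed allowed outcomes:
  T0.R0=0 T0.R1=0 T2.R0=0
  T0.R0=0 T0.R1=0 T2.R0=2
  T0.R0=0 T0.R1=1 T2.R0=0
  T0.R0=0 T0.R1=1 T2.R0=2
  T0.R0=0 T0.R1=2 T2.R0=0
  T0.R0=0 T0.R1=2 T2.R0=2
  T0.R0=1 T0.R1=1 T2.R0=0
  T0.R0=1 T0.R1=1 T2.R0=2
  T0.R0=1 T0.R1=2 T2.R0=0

missing: T0.R0=1 T0.R1=2 T2.R0=2

outcome vector order: (T0.R0,T0.R1,T2.R0)
SC: 10 outcomes — {0/0/0, 0/0/2, 0/1/0, 0/1/2, 0/2/0, 0/2/2, 1/1/0, 1/1/2, 1/2/0, 1/2/2}
SC∖claimed = {1/2/2}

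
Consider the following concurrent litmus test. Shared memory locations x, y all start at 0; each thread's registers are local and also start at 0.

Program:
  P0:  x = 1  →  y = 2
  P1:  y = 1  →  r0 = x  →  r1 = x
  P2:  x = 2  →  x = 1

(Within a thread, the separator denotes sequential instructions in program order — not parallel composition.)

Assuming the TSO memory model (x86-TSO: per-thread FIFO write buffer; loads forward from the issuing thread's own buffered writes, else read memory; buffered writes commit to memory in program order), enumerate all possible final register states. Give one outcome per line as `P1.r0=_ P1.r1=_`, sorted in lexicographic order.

P1.r0=0 P1.r1=0
P1.r0=0 P1.r1=1
P1.r0=0 P1.r1=2
P1.r0=1 P1.r1=1
P1.r0=1 P1.r1=2
P1.r0=2 P1.r1=1
P1.r0=2 P1.r1=2

outcome vector order: (P1.r0,P1.r1)
|TSO outcomes| = 7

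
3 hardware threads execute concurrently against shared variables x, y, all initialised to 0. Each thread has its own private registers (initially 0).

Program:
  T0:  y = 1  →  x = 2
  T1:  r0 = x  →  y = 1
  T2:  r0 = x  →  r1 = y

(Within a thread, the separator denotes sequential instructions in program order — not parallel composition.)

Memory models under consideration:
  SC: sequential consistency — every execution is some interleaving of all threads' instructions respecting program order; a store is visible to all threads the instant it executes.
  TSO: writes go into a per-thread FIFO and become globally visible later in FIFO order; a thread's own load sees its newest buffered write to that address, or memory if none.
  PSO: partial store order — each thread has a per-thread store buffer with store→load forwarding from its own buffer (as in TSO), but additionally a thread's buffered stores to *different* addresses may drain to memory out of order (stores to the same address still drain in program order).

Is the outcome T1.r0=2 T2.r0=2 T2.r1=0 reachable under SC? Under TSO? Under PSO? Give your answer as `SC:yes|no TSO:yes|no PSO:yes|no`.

outcome vector order: (T1.r0,T2.r0,T2.r1)
SC (6): 0/0/0; 0/0/1; 0/2/1; 2/0/0; 2/0/1; 2/2/1
TSO (6): 0/0/0; 0/0/1; 0/2/1; 2/0/0; 2/0/1; 2/2/1
PSO (8): 0/0/0; 0/0/1; 0/2/0; 0/2/1; 2/0/0; 2/0/1; 2/2/0; 2/2/1
target 2/2/0 ∈ {PSO}

SC:no TSO:no PSO:yes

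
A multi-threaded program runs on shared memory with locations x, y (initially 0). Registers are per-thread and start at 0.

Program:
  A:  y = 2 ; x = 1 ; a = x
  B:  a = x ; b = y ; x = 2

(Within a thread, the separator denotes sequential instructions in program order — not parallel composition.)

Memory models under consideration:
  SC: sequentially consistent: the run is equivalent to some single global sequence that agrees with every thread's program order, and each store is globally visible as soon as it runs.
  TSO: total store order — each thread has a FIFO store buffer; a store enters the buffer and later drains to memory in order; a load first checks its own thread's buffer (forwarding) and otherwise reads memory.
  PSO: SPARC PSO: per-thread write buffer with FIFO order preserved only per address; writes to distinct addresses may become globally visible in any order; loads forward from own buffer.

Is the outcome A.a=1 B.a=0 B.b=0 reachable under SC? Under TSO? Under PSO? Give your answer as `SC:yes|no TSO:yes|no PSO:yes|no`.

outcome vector order: (A.a,B.a,B.b)
under SC → <1 0 0>; <1 0 2>; <1 1 2>; <2 0 0>; <2 0 2>; <2 1 2>
under TSO → <1 0 0>; <1 0 2>; <1 1 2>; <2 0 0>; <2 0 2>; <2 1 2>
under PSO → <1 0 0>; <1 0 2>; <1 1 0>; <1 1 2>; <2 0 0>; <2 0 2>; <2 1 0>; <2 1 2>
target <1 0 0> ∈ {SC,TSO,PSO}

SC:yes TSO:yes PSO:yes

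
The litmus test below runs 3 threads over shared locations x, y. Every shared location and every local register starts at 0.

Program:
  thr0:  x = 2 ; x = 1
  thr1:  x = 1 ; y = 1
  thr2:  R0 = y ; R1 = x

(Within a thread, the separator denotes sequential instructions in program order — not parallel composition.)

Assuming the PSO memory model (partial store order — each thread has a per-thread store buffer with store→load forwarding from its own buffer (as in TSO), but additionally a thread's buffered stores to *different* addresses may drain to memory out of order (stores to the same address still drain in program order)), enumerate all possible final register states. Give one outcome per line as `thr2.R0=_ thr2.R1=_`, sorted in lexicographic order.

outcome vector order: (thr2.R0,thr2.R1)
|PSO outcomes| = 6

thr2.R0=0 thr2.R1=0
thr2.R0=0 thr2.R1=1
thr2.R0=0 thr2.R1=2
thr2.R0=1 thr2.R1=0
thr2.R0=1 thr2.R1=1
thr2.R0=1 thr2.R1=2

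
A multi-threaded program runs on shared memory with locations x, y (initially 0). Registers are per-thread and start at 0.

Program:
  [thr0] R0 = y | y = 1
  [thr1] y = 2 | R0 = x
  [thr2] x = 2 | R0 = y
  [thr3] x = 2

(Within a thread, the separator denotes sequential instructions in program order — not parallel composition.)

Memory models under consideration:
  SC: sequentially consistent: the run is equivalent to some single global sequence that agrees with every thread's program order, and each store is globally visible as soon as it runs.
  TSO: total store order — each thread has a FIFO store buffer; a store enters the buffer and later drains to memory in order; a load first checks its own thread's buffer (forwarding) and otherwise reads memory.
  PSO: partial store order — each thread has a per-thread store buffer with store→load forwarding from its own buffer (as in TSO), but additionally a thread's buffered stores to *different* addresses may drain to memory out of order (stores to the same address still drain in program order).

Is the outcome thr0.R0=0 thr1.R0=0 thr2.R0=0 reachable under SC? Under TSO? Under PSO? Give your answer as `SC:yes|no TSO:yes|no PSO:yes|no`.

SC:no TSO:yes PSO:yes

outcome vector order: (thr0.R0,thr1.R0,thr2.R0)
SC (10): 0/0/1 0/0/2 0/2/0 0/2/1 0/2/2 2/0/1 2/0/2 2/2/0 2/2/1 2/2/2
TSO (12): 0/0/0 0/0/1 0/0/2 0/2/0 0/2/1 0/2/2 2/0/0 2/0/1 2/0/2 2/2/0 2/2/1 2/2/2
PSO (12): 0/0/0 0/0/1 0/0/2 0/2/0 0/2/1 0/2/2 2/0/0 2/0/1 2/0/2 2/2/0 2/2/1 2/2/2
target 0/0/0 ∈ {TSO,PSO}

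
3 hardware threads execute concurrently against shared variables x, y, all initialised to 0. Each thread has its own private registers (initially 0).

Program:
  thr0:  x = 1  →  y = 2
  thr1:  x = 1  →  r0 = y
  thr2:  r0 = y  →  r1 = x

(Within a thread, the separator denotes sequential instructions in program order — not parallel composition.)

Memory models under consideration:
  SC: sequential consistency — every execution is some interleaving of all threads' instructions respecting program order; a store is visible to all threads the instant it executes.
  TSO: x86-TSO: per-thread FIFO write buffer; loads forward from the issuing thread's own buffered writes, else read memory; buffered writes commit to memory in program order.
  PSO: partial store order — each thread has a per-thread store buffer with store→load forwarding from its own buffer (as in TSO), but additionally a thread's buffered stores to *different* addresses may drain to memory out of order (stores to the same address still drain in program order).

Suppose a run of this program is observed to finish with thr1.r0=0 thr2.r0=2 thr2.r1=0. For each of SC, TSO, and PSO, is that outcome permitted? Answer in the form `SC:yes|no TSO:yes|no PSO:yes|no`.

SC:no TSO:no PSO:yes

outcome vector order: (thr1.r0,thr2.r0,thr2.r1)
SC (6): 0/0/0, 0/0/1, 0/2/1, 2/0/0, 2/0/1, 2/2/1
TSO (6): 0/0/0, 0/0/1, 0/2/1, 2/0/0, 2/0/1, 2/2/1
PSO (8): 0/0/0, 0/0/1, 0/2/0, 0/2/1, 2/0/0, 2/0/1, 2/2/0, 2/2/1
target 0/2/0 ∈ {PSO}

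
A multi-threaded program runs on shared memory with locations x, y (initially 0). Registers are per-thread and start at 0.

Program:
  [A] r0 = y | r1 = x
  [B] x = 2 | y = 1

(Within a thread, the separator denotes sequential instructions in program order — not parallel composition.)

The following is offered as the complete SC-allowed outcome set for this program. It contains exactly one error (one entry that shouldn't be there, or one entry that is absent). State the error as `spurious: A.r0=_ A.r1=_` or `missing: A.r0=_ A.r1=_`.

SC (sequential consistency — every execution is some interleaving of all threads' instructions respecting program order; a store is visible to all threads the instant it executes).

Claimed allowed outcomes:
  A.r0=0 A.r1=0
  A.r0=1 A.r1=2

outcome vector order: (A.r0,A.r1)
SC: 3 outcomes — {00 02 12}
SC∖claimed = {02}

missing: A.r0=0 A.r1=2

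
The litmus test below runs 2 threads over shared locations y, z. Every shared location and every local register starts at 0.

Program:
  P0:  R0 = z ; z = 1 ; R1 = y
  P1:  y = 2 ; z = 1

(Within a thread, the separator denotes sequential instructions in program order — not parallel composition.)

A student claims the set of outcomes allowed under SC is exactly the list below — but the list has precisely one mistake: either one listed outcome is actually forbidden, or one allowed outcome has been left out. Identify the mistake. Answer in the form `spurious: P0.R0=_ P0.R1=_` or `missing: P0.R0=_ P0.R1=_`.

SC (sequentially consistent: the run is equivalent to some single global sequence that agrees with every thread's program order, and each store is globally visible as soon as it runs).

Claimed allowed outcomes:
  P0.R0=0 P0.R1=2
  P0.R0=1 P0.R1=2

missing: P0.R0=0 P0.R1=0

outcome vector order: (P0.R0,P0.R1)
SC: 3 outcomes — {0/0 0/2 1/2}
SC∖claimed = {0/0}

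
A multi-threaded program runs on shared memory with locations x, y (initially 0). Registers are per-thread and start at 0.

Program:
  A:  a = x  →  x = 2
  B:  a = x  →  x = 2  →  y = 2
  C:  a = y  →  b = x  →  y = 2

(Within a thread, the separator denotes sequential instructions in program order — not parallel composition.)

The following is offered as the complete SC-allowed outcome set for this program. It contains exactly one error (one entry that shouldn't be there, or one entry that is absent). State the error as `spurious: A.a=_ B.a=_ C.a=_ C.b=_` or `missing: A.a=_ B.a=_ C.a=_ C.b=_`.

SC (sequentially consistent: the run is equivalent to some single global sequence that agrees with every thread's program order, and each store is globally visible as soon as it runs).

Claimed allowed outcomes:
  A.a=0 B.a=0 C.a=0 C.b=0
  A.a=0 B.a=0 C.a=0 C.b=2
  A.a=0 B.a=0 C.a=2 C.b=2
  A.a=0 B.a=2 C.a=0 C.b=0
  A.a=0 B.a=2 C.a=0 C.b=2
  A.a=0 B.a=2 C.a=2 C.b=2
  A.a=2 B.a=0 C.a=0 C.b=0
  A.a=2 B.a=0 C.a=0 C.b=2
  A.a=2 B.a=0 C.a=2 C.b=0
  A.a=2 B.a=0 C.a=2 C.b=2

outcome vector order: (A.a,B.a,C.a,C.b)
under SC → (0,0,0,0); (0,0,0,2); (0,0,2,2); (0,2,0,0); (0,2,0,2); (0,2,2,2); (2,0,0,0); (2,0,0,2); (2,0,2,2)
claimed∖SC = {(2,0,2,0)}

spurious: A.a=2 B.a=0 C.a=2 C.b=0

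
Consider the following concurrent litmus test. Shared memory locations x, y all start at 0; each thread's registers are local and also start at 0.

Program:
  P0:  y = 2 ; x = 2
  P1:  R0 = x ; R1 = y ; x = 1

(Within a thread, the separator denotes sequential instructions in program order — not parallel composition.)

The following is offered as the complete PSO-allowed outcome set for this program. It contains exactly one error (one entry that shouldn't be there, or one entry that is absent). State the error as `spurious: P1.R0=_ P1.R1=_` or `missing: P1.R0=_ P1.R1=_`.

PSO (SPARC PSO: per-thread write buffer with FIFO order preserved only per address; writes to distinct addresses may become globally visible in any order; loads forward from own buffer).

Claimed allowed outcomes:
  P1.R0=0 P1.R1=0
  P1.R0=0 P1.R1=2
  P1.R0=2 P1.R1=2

outcome vector order: (P1.R0,P1.R1)
[PSO] allowed = {<0 0>, <0 2>, <2 0>, <2 2>}
PSO∖claimed = {<2 0>}

missing: P1.R0=2 P1.R1=0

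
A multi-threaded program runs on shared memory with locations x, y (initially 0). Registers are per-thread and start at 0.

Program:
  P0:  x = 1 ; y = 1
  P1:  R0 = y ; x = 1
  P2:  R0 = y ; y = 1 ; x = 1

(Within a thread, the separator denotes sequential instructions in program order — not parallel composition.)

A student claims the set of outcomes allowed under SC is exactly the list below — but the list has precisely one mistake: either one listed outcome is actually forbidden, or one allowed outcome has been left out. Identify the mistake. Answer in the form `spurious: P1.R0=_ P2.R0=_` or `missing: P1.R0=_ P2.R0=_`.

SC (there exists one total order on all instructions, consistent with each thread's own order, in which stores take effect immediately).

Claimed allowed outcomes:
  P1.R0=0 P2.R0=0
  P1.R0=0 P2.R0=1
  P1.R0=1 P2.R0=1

outcome vector order: (P1.R0,P2.R0)
SC: 4 outcomes — {0/0; 0/1; 1/0; 1/1}
SC∖claimed = {1/0}

missing: P1.R0=1 P2.R0=0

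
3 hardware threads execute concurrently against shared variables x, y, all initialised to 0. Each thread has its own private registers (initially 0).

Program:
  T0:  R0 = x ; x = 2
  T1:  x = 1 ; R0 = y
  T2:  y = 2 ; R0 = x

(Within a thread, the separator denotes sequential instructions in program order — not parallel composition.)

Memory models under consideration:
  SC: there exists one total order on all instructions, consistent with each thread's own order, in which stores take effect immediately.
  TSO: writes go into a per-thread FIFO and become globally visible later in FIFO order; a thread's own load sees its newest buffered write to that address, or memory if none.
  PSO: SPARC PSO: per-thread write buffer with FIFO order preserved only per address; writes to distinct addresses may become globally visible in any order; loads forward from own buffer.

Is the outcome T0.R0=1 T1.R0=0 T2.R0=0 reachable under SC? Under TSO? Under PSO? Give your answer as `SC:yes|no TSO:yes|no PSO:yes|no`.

SC:no TSO:yes PSO:yes

outcome vector order: (T0.R0,T1.R0,T2.R0)
under SC → 001 002 020 021 022 101 102 120 121 122
under TSO → 000 001 002 020 021 022 100 101 102 120 121 122
under PSO → 000 001 002 020 021 022 100 101 102 120 121 122
target 100 ∈ {TSO,PSO}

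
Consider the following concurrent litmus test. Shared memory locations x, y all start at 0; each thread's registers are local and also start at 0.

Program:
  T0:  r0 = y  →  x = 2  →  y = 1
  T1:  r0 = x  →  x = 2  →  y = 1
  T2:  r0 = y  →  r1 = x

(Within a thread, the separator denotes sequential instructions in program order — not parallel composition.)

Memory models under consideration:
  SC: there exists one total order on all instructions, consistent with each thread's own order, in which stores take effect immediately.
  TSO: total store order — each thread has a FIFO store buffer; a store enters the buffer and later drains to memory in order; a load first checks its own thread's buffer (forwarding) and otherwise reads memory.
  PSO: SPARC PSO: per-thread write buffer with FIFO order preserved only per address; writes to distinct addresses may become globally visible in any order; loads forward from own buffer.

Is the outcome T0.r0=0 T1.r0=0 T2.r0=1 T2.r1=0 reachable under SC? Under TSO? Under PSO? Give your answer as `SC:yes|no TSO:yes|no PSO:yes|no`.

SC:no TSO:no PSO:yes

outcome vector order: (T0.r0,T1.r0,T2.r0,T2.r1)
SC: 9 outcomes — {<0 0 0 0> <0 0 0 2> <0 0 1 2> <0 2 0 0> <0 2 0 2> <0 2 1 2> <1 0 0 0> <1 0 0 2> <1 0 1 2>}
TSO: 9 outcomes — {<0 0 0 0> <0 0 0 2> <0 0 1 2> <0 2 0 0> <0 2 0 2> <0 2 1 2> <1 0 0 0> <1 0 0 2> <1 0 1 2>}
PSO: 12 outcomes — {<0 0 0 0> <0 0 0 2> <0 0 1 0> <0 0 1 2> <0 2 0 0> <0 2 0 2> <0 2 1 0> <0 2 1 2> <1 0 0 0> <1 0 0 2> <1 0 1 0> <1 0 1 2>}
target <0 0 1 0> ∈ {PSO}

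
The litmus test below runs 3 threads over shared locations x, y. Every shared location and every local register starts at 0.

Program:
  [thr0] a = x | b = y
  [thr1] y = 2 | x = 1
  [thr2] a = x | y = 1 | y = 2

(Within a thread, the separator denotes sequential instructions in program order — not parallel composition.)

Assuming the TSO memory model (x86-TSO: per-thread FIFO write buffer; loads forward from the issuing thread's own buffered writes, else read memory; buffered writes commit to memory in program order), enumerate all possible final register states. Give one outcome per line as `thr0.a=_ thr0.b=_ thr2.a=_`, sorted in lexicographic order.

outcome vector order: (thr0.a,thr0.b,thr2.a)
|TSO outcomes| = 10

thr0.a=0 thr0.b=0 thr2.a=0
thr0.a=0 thr0.b=0 thr2.a=1
thr0.a=0 thr0.b=1 thr2.a=0
thr0.a=0 thr0.b=1 thr2.a=1
thr0.a=0 thr0.b=2 thr2.a=0
thr0.a=0 thr0.b=2 thr2.a=1
thr0.a=1 thr0.b=1 thr2.a=0
thr0.a=1 thr0.b=1 thr2.a=1
thr0.a=1 thr0.b=2 thr2.a=0
thr0.a=1 thr0.b=2 thr2.a=1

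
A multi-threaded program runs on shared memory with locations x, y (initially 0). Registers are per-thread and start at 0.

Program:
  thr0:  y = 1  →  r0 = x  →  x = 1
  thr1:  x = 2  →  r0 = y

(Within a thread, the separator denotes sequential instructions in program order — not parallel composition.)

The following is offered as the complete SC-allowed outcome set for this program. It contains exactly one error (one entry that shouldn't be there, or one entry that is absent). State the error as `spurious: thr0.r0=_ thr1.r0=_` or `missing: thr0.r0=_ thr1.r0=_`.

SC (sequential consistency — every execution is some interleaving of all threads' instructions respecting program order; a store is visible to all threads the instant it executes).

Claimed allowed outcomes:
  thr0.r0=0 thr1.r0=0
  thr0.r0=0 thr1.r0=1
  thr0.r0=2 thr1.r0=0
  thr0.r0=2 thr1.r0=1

spurious: thr0.r0=0 thr1.r0=0

outcome vector order: (thr0.r0,thr1.r0)
SC: 3 outcomes — {01 20 21}
claimed∖SC = {00}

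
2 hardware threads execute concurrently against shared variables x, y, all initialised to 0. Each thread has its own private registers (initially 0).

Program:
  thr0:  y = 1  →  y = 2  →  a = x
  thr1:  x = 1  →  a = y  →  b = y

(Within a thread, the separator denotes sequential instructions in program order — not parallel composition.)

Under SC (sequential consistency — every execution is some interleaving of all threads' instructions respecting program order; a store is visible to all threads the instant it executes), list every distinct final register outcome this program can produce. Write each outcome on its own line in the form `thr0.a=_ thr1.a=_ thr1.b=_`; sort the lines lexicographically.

thr0.a=0 thr1.a=2 thr1.b=2
thr0.a=1 thr1.a=0 thr1.b=0
thr0.a=1 thr1.a=0 thr1.b=1
thr0.a=1 thr1.a=0 thr1.b=2
thr0.a=1 thr1.a=1 thr1.b=1
thr0.a=1 thr1.a=1 thr1.b=2
thr0.a=1 thr1.a=2 thr1.b=2

outcome vector order: (thr0.a,thr1.a,thr1.b)
|SC outcomes| = 7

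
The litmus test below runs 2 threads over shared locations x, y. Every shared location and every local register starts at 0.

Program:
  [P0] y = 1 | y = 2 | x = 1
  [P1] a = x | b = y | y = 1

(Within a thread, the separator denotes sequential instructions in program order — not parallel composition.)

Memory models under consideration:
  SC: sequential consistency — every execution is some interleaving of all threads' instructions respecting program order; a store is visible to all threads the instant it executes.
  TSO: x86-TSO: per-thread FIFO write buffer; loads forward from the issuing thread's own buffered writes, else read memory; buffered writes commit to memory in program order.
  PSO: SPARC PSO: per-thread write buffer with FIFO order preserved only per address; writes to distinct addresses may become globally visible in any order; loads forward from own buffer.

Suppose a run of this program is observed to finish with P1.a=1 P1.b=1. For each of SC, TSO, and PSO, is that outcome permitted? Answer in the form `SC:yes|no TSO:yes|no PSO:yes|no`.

SC:no TSO:no PSO:yes

outcome vector order: (P1.a,P1.b)
SC (4): 00, 01, 02, 12
TSO (4): 00, 01, 02, 12
PSO (6): 00, 01, 02, 10, 11, 12
target 11 ∈ {PSO}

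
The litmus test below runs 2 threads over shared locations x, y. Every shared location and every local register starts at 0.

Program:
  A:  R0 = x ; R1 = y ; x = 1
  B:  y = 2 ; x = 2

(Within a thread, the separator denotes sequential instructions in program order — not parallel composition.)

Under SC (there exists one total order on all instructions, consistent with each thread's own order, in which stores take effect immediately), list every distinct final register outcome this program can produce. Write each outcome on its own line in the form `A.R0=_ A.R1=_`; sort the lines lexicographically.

outcome vector order: (A.R0,A.R1)
|SC outcomes| = 3

A.R0=0 A.R1=0
A.R0=0 A.R1=2
A.R0=2 A.R1=2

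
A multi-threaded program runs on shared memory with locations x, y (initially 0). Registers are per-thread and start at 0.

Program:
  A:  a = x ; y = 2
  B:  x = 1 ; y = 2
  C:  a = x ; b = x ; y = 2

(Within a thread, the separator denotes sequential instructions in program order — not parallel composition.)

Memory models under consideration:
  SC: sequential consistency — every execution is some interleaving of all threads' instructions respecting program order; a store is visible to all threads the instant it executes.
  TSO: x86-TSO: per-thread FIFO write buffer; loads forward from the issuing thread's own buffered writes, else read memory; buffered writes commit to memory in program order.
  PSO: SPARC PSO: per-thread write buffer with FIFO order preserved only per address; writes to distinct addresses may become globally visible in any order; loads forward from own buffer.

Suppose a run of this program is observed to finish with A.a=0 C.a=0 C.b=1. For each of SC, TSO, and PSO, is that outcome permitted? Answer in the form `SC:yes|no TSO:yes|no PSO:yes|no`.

SC:yes TSO:yes PSO:yes

outcome vector order: (A.a,C.a,C.b)
SC: 6 outcomes — {0/0/0; 0/0/1; 0/1/1; 1/0/0; 1/0/1; 1/1/1}
TSO: 6 outcomes — {0/0/0; 0/0/1; 0/1/1; 1/0/0; 1/0/1; 1/1/1}
PSO: 6 outcomes — {0/0/0; 0/0/1; 0/1/1; 1/0/0; 1/0/1; 1/1/1}
target 0/0/1 ∈ {SC,TSO,PSO}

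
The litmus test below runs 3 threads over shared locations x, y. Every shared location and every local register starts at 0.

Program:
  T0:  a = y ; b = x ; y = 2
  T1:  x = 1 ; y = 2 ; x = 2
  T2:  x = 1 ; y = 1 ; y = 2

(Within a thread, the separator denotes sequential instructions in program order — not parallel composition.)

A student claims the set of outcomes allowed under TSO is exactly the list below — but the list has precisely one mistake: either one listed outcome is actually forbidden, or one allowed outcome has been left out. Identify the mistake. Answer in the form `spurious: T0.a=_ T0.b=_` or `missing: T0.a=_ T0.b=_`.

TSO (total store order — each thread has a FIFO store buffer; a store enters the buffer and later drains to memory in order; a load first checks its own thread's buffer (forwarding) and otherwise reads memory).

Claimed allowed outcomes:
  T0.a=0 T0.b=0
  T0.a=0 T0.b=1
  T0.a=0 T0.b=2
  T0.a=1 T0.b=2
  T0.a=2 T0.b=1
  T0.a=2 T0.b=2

outcome vector order: (T0.a,T0.b)
TSO: 7 outcomes — {(0,0) (0,1) (0,2) (1,1) (1,2) (2,1) (2,2)}
TSO∖claimed = {(1,1)}

missing: T0.a=1 T0.b=1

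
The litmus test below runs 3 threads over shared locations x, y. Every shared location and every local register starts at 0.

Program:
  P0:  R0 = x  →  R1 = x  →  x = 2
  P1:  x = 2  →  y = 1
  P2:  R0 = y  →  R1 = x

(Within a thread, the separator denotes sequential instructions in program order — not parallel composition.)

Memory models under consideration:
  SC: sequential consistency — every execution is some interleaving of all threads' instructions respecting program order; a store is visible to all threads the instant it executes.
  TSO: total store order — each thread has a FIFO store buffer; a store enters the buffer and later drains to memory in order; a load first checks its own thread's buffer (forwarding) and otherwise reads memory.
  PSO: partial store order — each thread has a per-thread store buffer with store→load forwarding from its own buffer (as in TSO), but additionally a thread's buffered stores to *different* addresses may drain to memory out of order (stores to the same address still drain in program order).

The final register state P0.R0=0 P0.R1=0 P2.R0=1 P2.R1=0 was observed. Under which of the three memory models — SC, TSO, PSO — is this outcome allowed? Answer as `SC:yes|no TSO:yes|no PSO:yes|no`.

outcome vector order: (P0.R0,P0.R1,P2.R0,P2.R1)
[SC] allowed = {0/0/0/0; 0/0/0/2; 0/0/1/2; 0/2/0/0; 0/2/0/2; 0/2/1/2; 2/2/0/0; 2/2/0/2; 2/2/1/2}
[TSO] allowed = {0/0/0/0; 0/0/0/2; 0/0/1/2; 0/2/0/0; 0/2/0/2; 0/2/1/2; 2/2/0/0; 2/2/0/2; 2/2/1/2}
[PSO] allowed = {0/0/0/0; 0/0/0/2; 0/0/1/0; 0/0/1/2; 0/2/0/0; 0/2/0/2; 0/2/1/0; 0/2/1/2; 2/2/0/0; 2/2/0/2; 2/2/1/0; 2/2/1/2}
target 0/0/1/0 ∈ {PSO}

SC:no TSO:no PSO:yes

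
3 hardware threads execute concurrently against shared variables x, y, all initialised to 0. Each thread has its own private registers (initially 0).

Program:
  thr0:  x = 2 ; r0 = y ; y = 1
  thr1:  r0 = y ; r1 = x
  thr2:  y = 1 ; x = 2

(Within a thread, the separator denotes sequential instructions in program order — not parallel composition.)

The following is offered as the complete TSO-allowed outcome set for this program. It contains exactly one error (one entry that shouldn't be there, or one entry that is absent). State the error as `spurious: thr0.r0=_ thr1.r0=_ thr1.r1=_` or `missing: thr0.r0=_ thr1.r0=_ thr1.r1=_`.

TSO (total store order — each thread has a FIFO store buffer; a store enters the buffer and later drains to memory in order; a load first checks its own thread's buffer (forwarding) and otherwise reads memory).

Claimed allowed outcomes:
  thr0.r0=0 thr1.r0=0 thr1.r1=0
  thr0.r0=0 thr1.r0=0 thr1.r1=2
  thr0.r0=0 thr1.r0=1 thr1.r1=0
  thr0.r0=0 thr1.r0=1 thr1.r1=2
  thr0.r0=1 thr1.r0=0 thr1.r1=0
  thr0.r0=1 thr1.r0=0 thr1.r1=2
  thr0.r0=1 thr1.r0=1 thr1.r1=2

outcome vector order: (thr0.r0,thr1.r0,thr1.r1)
TSO (8): (0,0,0); (0,0,2); (0,1,0); (0,1,2); (1,0,0); (1,0,2); (1,1,0); (1,1,2)
TSO∖claimed = {(1,1,0)}

missing: thr0.r0=1 thr1.r0=1 thr1.r1=0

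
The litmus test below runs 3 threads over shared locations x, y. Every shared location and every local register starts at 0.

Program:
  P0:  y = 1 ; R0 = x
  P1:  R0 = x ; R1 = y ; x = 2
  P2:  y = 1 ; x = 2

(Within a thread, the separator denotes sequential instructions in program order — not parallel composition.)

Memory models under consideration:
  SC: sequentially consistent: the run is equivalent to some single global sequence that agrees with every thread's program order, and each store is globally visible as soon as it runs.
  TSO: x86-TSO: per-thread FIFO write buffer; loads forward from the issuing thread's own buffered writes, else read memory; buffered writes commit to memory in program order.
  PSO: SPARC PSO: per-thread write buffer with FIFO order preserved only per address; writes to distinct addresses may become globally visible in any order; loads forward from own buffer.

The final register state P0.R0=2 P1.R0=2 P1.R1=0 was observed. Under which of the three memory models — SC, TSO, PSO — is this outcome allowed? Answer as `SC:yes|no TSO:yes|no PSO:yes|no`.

SC:no TSO:no PSO:yes

outcome vector order: (P0.R0,P1.R0,P1.R1)
SC (6): <0 0 0>, <0 0 1>, <0 2 1>, <2 0 0>, <2 0 1>, <2 2 1>
TSO (6): <0 0 0>, <0 0 1>, <0 2 1>, <2 0 0>, <2 0 1>, <2 2 1>
PSO (8): <0 0 0>, <0 0 1>, <0 2 0>, <0 2 1>, <2 0 0>, <2 0 1>, <2 2 0>, <2 2 1>
target <2 2 0> ∈ {PSO}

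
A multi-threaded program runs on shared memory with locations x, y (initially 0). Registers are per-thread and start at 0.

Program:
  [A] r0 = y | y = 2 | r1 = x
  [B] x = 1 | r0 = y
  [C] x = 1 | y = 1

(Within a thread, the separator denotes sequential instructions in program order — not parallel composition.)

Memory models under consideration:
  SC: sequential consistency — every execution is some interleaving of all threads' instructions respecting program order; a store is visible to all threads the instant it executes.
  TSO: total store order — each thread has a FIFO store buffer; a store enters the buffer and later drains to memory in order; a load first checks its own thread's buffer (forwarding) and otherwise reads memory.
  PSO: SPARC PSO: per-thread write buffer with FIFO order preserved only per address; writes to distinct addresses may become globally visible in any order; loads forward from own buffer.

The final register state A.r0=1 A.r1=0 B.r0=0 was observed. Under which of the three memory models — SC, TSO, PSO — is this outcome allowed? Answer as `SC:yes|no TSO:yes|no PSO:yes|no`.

SC:no TSO:no PSO:yes

outcome vector order: (A.r0,A.r1,B.r0)
SC (8): <0 0 1>; <0 0 2>; <0 1 0>; <0 1 1>; <0 1 2>; <1 1 0>; <1 1 1>; <1 1 2>
TSO (9): <0 0 0>; <0 0 1>; <0 0 2>; <0 1 0>; <0 1 1>; <0 1 2>; <1 1 0>; <1 1 1>; <1 1 2>
PSO (12): <0 0 0>; <0 0 1>; <0 0 2>; <0 1 0>; <0 1 1>; <0 1 2>; <1 0 0>; <1 0 1>; <1 0 2>; <1 1 0>; <1 1 1>; <1 1 2>
target <1 0 0> ∈ {PSO}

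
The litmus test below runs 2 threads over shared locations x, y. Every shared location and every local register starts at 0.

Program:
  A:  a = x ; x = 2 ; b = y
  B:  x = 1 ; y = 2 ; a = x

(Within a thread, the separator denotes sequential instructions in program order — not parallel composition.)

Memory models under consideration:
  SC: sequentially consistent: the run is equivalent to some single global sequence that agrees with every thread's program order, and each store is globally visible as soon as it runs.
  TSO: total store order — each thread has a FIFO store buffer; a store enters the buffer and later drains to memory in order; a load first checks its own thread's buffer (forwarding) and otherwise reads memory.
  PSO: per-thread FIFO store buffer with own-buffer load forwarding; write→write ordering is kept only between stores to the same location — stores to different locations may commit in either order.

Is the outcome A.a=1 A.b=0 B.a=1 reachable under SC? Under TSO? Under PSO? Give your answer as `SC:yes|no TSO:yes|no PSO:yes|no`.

outcome vector order: (A.a,A.b,B.a)
under SC → <0 0 1>; <0 0 2>; <0 2 1>; <0 2 2>; <1 0 2>; <1 2 1>; <1 2 2>
under TSO → <0 0 1>; <0 0 2>; <0 2 1>; <0 2 2>; <1 0 1>; <1 0 2>; <1 2 1>; <1 2 2>
under PSO → <0 0 1>; <0 0 2>; <0 2 1>; <0 2 2>; <1 0 1>; <1 0 2>; <1 2 1>; <1 2 2>
target <1 0 1> ∈ {TSO,PSO}

SC:no TSO:yes PSO:yes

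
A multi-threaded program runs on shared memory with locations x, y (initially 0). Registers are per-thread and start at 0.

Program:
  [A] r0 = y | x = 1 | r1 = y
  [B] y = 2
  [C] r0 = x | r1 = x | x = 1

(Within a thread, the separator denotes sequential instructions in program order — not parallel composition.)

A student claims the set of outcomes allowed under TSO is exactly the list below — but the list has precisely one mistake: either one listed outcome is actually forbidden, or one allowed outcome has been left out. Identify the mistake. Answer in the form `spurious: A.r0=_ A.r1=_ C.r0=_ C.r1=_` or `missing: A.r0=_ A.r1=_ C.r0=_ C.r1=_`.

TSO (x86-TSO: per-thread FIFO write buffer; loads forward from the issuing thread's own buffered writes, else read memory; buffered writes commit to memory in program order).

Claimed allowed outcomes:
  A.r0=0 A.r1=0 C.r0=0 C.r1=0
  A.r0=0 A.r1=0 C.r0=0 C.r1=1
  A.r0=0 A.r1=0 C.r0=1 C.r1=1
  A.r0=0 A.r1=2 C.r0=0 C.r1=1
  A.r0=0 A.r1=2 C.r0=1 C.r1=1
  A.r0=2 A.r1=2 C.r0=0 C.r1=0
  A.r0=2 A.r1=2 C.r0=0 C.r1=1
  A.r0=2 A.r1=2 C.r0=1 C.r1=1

outcome vector order: (A.r0,A.r1,C.r0,C.r1)
under TSO → <0 0 0 0> <0 0 0 1> <0 0 1 1> <0 2 0 0> <0 2 0 1> <0 2 1 1> <2 2 0 0> <2 2 0 1> <2 2 1 1>
TSO∖claimed = {<0 2 0 0>}

missing: A.r0=0 A.r1=2 C.r0=0 C.r1=0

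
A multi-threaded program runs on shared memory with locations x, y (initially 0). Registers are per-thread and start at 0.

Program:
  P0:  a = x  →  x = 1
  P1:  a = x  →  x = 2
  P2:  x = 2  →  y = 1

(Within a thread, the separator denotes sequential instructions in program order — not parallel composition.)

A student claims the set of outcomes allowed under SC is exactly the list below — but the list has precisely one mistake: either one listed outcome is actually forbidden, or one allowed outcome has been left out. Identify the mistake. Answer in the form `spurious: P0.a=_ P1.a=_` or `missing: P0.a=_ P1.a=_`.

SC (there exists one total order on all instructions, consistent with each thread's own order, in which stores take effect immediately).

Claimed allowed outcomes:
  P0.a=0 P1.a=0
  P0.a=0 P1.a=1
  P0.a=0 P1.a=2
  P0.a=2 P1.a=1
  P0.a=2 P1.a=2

outcome vector order: (P0.a,P1.a)
SC: 6 outcomes — {(0,0) (0,1) (0,2) (2,0) (2,1) (2,2)}
SC∖claimed = {(2,0)}

missing: P0.a=2 P1.a=0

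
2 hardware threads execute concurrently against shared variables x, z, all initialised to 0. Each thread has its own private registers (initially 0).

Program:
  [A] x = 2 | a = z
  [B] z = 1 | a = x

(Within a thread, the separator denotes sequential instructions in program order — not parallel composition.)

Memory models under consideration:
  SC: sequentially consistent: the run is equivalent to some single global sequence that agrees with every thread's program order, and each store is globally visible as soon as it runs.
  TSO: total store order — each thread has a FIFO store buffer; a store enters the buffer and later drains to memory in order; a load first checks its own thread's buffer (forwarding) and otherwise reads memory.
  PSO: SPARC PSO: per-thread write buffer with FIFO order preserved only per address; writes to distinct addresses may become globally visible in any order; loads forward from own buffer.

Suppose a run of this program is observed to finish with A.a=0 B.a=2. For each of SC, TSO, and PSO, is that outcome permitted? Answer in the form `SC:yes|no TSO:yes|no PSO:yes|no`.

outcome vector order: (A.a,B.a)
SC: 3 outcomes — {(0,2) (1,0) (1,2)}
TSO: 4 outcomes — {(0,0) (0,2) (1,0) (1,2)}
PSO: 4 outcomes — {(0,0) (0,2) (1,0) (1,2)}
target (0,2) ∈ {SC,TSO,PSO}

SC:yes TSO:yes PSO:yes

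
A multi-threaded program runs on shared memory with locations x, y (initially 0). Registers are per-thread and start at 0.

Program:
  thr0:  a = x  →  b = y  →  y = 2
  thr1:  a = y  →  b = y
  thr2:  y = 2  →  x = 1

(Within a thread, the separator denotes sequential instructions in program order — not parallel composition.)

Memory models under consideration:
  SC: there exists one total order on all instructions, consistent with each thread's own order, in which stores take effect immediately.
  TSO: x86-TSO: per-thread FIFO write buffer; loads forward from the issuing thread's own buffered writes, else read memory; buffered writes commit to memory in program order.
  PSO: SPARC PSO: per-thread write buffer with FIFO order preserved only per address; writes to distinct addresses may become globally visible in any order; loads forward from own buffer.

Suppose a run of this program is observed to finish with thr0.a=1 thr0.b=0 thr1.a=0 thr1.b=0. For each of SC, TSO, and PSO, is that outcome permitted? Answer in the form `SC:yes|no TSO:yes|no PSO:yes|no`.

SC:no TSO:no PSO:yes

outcome vector order: (thr0.a,thr0.b,thr1.a,thr1.b)
SC: 9 outcomes — {0000, 0002, 0022, 0200, 0202, 0222, 1200, 1202, 1222}
TSO: 9 outcomes — {0000, 0002, 0022, 0200, 0202, 0222, 1200, 1202, 1222}
PSO: 12 outcomes — {0000, 0002, 0022, 0200, 0202, 0222, 1000, 1002, 1022, 1200, 1202, 1222}
target 1000 ∈ {PSO}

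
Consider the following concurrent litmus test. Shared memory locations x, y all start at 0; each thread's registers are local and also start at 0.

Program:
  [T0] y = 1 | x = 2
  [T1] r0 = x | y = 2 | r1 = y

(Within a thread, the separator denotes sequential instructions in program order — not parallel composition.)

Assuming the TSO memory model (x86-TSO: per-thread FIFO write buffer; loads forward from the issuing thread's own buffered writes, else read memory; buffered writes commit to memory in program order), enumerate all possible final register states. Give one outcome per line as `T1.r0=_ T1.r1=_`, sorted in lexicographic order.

outcome vector order: (T1.r0,T1.r1)
|TSO outcomes| = 3

T1.r0=0 T1.r1=1
T1.r0=0 T1.r1=2
T1.r0=2 T1.r1=2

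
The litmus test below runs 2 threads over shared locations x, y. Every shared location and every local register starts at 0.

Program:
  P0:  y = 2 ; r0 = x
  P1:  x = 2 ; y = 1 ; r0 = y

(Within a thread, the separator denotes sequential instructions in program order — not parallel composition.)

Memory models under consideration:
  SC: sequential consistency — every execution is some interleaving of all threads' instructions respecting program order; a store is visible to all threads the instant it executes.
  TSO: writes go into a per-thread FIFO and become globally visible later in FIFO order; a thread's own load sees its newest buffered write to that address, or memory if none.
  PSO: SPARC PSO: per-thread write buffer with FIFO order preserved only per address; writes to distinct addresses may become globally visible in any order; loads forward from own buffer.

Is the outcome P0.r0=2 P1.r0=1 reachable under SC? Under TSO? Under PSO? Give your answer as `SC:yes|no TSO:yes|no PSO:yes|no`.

SC:yes TSO:yes PSO:yes

outcome vector order: (P0.r0,P1.r0)
SC: 3 outcomes — {<0 1> <2 1> <2 2>}
TSO: 4 outcomes — {<0 1> <0 2> <2 1> <2 2>}
PSO: 4 outcomes — {<0 1> <0 2> <2 1> <2 2>}
target <2 1> ∈ {SC,TSO,PSO}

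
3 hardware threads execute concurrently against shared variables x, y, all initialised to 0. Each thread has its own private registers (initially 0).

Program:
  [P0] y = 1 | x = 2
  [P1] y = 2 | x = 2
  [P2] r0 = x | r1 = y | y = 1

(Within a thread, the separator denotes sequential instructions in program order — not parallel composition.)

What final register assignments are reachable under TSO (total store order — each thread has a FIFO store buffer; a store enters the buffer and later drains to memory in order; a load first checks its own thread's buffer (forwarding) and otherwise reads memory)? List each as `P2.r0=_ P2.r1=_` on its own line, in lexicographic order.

P2.r0=0 P2.r1=0
P2.r0=0 P2.r1=1
P2.r0=0 P2.r1=2
P2.r0=2 P2.r1=1
P2.r0=2 P2.r1=2

outcome vector order: (P2.r0,P2.r1)
|TSO outcomes| = 5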